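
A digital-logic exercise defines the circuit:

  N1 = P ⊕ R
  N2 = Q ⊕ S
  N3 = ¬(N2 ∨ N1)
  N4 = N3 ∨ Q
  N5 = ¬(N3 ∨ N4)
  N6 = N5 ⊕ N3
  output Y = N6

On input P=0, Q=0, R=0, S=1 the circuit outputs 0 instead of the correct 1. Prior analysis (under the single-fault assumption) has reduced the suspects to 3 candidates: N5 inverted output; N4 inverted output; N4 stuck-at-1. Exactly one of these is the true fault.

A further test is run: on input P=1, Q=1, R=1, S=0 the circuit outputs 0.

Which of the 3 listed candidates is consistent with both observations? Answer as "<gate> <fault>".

N4 stuck-at-1

Evaluate each candidate on input P=1, Q=1, R=1, S=0:
  N5 inverted output: N1=0, N2=1, N3=0, N4=1, N5=1 [inverted output], N6=1 → 1 — eliminated
  N4 inverted output: N1=0, N2=1, N3=0, N4=0 [inverted output], N5=1, N6=1 → 1 — eliminated
  N4 stuck-at-1: N1=0, N2=1, N3=0, N4=1 [stuck-at-1], N5=0, N6=0 → 0 — matches
Only N4 stuck-at-1 reproduces the observed 0.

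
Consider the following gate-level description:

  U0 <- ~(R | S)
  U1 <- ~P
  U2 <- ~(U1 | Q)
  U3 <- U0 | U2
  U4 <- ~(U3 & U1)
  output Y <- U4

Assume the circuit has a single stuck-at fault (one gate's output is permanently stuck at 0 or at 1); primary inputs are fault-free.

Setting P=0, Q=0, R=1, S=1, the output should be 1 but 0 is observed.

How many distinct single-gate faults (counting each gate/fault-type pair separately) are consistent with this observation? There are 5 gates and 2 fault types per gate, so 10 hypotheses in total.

4

Fault-free: U0=0, U1=1, U2=0, U3=0, U4=1 → 1. Observed 0.
  U0 stuck-at-0: output 1 ✗
  U0 stuck-at-1: output 0 ✓
  U1 stuck-at-0: output 1 ✗
  U1 stuck-at-1: output 1 ✗
  U2 stuck-at-0: output 1 ✗
  U2 stuck-at-1: output 0 ✓
  U3 stuck-at-0: output 1 ✗
  U3 stuck-at-1: output 0 ✓
  U4 stuck-at-0: output 0 ✓
  U4 stuck-at-1: output 1 ✗
Consistent faults: {U0 stuck-at-1, U2 stuck-at-1, U3 stuck-at-1, U4 stuck-at-0} — 4 in all.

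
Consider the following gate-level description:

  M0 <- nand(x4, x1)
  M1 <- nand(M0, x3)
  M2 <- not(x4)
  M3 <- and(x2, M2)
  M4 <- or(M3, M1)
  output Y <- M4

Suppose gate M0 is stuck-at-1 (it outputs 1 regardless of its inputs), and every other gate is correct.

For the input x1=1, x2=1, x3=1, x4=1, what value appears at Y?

0

Propagate with M0 forced: M0=1 [stuck-at-1], M1=0, M2=0, M3=0, M4=0.
So Y = 0. (Without the fault it would be 1.)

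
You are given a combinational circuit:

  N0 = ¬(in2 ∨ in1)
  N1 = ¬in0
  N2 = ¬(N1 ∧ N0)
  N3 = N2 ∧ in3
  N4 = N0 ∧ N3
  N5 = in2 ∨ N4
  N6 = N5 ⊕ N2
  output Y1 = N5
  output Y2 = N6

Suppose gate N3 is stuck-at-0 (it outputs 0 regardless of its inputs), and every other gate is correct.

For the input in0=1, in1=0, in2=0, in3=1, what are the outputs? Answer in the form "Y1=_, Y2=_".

Propagate with N3 forced: N0=1, N1=0, N2=1, N3=0 [stuck-at-0], N4=0, N5=0, N6=1.
So the outputs are Y1=0, Y2=1. (Without the fault they would be Y1=1, Y2=0.)

Y1=0, Y2=1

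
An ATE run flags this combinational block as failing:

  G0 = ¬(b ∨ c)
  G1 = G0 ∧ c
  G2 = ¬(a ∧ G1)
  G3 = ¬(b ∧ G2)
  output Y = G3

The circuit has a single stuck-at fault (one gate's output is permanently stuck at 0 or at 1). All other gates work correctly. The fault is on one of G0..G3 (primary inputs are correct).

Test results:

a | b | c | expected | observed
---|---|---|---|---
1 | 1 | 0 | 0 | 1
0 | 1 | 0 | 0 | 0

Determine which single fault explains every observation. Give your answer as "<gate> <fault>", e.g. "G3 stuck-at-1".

G1 stuck-at-1

Fault-free values for test 1 (a=1, b=1, c=0): G0=0, G1=0, G2=1, G3=0, giving Y=0. Observed 1.
Test 1: faults giving observed 1 are {G1 stuck-at-1, G2 stuck-at-0, G3 stuck-at-1}.
Test 2 (a=0, b=1, c=0): fault-free G0=0, G1=0, G2=1, G3=0 → 0; observed 0. Eliminates G2 stuck-at-0, G3 stuck-at-1.
Only G1 stuck-at-1 is consistent with every test.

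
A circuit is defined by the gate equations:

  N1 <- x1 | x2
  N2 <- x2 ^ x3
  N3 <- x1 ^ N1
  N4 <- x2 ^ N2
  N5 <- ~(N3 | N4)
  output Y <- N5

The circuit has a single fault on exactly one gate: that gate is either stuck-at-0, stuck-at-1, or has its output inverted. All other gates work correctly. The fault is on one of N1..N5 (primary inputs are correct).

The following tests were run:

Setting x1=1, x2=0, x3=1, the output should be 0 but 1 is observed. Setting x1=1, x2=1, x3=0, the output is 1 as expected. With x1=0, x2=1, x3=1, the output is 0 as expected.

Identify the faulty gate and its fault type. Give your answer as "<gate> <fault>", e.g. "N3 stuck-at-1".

N4 stuck-at-0

Fault-free values for test 1 (x1=1, x2=0, x3=1): N1=1, N2=1, N3=0, N4=1, N5=0, giving Y=0. Observed 1.
Test 1: faults giving observed 1 are {N2 stuck-at-0, N2 inverted output, N4 stuck-at-0, N4 inverted output, N5 stuck-at-1, N5 inverted output}.
Test 2 (x1=1, x2=1, x3=0): fault-free N1=1, N2=1, N3=0, N4=0, N5=1 → 1; observed 1. Eliminates N2 stuck-at-0, N2 inverted output, N4 inverted output, N5 inverted output.
Test 3 (x1=0, x2=1, x3=1): fault-free N1=1, N2=0, N3=1, N4=1, N5=0 → 0; observed 0. Eliminates N5 stuck-at-1.
Only N4 stuck-at-0 is consistent with every test.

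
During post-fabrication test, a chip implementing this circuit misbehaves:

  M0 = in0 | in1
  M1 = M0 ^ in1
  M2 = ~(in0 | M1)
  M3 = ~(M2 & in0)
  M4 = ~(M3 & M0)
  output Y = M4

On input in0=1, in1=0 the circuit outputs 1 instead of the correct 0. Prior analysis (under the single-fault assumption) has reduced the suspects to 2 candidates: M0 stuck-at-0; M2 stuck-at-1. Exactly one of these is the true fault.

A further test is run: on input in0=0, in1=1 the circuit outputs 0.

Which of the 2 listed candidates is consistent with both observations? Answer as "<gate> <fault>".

M2 stuck-at-1

Evaluate each candidate on input in0=0, in1=1:
  M0 stuck-at-0: M0=0 [stuck-at-0], M1=1, M2=0, M3=1, M4=1 → 1 — eliminated
  M2 stuck-at-1: M0=1, M1=0, M2=1 [stuck-at-1], M3=1, M4=0 → 0 — matches
Only M2 stuck-at-1 reproduces the observed 0.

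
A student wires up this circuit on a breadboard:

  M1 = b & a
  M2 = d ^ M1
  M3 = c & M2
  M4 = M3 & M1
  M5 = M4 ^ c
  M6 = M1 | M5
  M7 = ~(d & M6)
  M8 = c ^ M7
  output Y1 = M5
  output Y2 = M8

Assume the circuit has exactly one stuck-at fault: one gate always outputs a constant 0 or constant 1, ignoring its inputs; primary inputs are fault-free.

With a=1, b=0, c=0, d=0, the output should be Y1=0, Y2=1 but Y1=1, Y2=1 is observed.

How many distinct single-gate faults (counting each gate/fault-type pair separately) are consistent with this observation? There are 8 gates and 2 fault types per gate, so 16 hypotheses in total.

Fault-free: M1=0, M2=0, M3=0, M4=0, M5=0, M6=0, M7=1, M8=1 → Y1=0, Y2=1. Observed Y1=1, Y2=1.
  M1: none of the 2 fault types match ✗
  M2: none of the 2 fault types match ✗
  M3: none of the 2 fault types match ✗
  M4: stuck-at-1 ✓; others ✗
  M5: stuck-at-1 ✓; others ✗
  M6: none of the 2 fault types match ✗
  M7: none of the 2 fault types match ✗
  M8: none of the 2 fault types match ✗
Consistent faults: {M4 stuck-at-1, M5 stuck-at-1} — 2 in all.

2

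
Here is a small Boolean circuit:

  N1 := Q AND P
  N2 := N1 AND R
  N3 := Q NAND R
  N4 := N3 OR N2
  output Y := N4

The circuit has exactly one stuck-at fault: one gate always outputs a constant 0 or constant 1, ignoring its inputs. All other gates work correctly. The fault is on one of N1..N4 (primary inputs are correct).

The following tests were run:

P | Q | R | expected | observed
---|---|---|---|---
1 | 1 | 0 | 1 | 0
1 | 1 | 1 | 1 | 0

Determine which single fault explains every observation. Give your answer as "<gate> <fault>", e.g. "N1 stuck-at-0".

N4 stuck-at-0

Fault-free values for test 1 (P=1, Q=1, R=0): N1=1, N2=0, N3=1, N4=1, giving Y=1. Observed 0.
Test 1: faults giving observed 0 are {N3 stuck-at-0, N4 stuck-at-0}.
Test 2 (P=1, Q=1, R=1): fault-free N1=1, N2=1, N3=0, N4=1 → 1; observed 0. Eliminates N3 stuck-at-0.
Only N4 stuck-at-0 is consistent with every test.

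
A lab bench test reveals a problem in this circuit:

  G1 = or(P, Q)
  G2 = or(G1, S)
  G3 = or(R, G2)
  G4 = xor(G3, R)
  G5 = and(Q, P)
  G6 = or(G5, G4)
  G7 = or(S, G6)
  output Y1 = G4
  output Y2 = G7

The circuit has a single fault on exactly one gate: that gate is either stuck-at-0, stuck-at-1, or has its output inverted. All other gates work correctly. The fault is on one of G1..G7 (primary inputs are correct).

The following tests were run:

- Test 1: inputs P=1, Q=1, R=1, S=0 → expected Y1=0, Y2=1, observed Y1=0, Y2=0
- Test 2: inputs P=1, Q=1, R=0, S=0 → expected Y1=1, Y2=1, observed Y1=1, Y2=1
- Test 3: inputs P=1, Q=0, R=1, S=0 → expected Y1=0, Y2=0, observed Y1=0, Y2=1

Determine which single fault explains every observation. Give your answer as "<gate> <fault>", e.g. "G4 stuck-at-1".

Fault-free values for test 1 (P=1, Q=1, R=1, S=0): G1=1, G2=1, G3=1, G4=0, G5=1, G6=1, G7=1, giving Y1=0, Y2=1. Observed Y1=0, Y2=0.
Test 1: faults giving observed Y1=0, Y2=0 are {G5 stuck-at-0, G5 inverted output, G6 stuck-at-0, G6 inverted output, G7 stuck-at-0, G7 inverted output}.
Test 2 (P=1, Q=1, R=0, S=0): fault-free G1=1, G2=1, G3=1, G4=1, G5=1, G6=1, G7=1 → Y1=1, Y2=1; observed Y1=1, Y2=1. Eliminates G6 stuck-at-0, G6 inverted output, G7 stuck-at-0, G7 inverted output.
Test 3 (P=1, Q=0, R=1, S=0): fault-free G1=1, G2=1, G3=1, G4=0, G5=0, G6=0, G7=0 → Y1=0, Y2=0; observed Y1=0, Y2=1. Eliminates G5 stuck-at-0.
Only G5 inverted output is consistent with every test.

G5 inverted output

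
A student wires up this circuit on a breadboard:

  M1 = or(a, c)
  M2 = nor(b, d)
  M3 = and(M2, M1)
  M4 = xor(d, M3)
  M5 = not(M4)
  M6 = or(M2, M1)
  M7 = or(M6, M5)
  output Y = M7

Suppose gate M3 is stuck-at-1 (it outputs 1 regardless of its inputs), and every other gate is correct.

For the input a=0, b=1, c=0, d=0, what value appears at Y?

0

Propagate with M3 forced: M1=0, M2=0, M3=1 [stuck-at-1], M4=1, M5=0, M6=0, M7=0.
So Y = 0. (Without the fault it would be 1.)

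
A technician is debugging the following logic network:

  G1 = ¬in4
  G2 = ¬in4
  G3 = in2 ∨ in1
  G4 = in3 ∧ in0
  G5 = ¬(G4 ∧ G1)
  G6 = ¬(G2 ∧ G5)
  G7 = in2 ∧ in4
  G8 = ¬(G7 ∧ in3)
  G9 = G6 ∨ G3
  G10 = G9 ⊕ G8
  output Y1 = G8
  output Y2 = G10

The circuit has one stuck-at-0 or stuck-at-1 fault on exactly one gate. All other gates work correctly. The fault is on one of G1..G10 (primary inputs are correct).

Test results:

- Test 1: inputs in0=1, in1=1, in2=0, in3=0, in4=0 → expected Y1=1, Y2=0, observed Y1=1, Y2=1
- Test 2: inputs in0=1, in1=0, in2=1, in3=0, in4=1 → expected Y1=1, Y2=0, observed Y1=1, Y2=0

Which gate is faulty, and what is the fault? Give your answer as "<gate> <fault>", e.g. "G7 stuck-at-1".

Fault-free values for test 1 (in0=1, in1=1, in2=0, in3=0, in4=0): G1=1, G2=1, G3=1, G4=0, G5=1, G6=0, G7=0, G8=1, G9=1, G10=0, giving Y1=1, Y2=0. Observed Y1=1, Y2=1.
Test 1: faults giving observed Y1=1, Y2=1 are {G3 stuck-at-0, G9 stuck-at-0, G10 stuck-at-1}.
Test 2 (in0=1, in1=0, in2=1, in3=0, in4=1): fault-free G1=0, G2=0, G3=1, G4=0, G5=1, G6=1, G7=1, G8=1, G9=1, G10=0 → Y1=1, Y2=0; observed Y1=1, Y2=0. Eliminates G9 stuck-at-0, G10 stuck-at-1.
Only G3 stuck-at-0 is consistent with every test.

G3 stuck-at-0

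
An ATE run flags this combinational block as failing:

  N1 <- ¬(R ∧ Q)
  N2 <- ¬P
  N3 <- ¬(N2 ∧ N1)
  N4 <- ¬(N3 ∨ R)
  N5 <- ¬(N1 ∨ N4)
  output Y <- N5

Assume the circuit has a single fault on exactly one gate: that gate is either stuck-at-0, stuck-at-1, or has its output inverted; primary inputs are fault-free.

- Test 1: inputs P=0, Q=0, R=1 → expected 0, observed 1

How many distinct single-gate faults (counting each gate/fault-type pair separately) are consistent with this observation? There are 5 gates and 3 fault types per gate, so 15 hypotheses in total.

Fault-free: N1=1, N2=1, N3=0, N4=0, N5=0 → 0. Observed 1.
  N1: stuck-at-0, inverted output ✓; others ✗
  N2: none of the 3 fault types match ✗
  N3: none of the 3 fault types match ✗
  N4: none of the 3 fault types match ✗
  N5: stuck-at-1, inverted output ✓; others ✗
Consistent faults: {N1 stuck-at-0, N1 inverted output, N5 stuck-at-1, N5 inverted output} — 4 in all.

4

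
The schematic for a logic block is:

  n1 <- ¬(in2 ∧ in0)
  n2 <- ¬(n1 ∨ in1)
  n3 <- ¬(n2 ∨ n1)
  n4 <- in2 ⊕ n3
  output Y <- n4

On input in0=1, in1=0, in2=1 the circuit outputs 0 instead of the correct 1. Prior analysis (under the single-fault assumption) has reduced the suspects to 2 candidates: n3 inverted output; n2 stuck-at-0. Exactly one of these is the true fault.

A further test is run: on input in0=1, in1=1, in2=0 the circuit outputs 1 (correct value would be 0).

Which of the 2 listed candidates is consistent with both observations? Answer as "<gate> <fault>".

n3 inverted output

Evaluate each candidate on input in0=1, in1=1, in2=0:
  n3 inverted output: n1=1, n2=0, n3=1 [inverted output], n4=1 → 1 — matches
  n2 stuck-at-0: n1=1, n2=0 [stuck-at-0], n3=0, n4=0 → 0 — eliminated
Only n3 inverted output reproduces the observed 1.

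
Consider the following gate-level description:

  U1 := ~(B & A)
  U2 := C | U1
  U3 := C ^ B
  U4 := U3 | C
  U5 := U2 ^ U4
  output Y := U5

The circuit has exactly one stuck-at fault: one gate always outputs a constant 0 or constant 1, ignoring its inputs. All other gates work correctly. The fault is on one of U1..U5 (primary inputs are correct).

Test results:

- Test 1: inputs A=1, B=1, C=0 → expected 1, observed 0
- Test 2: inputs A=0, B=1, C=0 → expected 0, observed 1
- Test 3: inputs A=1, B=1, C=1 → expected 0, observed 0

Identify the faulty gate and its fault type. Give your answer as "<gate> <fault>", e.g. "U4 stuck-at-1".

U3 stuck-at-0

Fault-free values for test 1 (A=1, B=1, C=0): U1=0, U2=0, U3=1, U4=1, U5=1, giving Y=1. Observed 0.
Test 1: faults giving observed 0 are {U1 stuck-at-1, U2 stuck-at-1, U3 stuck-at-0, U4 stuck-at-0, U5 stuck-at-0}.
Test 2 (A=0, B=1, C=0): fault-free U1=1, U2=1, U3=1, U4=1, U5=0 → 0; observed 1. Eliminates U1 stuck-at-1, U2 stuck-at-1, U5 stuck-at-0.
Test 3 (A=1, B=1, C=1): fault-free U1=0, U2=1, U3=0, U4=1, U5=0 → 0; observed 0. Eliminates U4 stuck-at-0.
Only U3 stuck-at-0 is consistent with every test.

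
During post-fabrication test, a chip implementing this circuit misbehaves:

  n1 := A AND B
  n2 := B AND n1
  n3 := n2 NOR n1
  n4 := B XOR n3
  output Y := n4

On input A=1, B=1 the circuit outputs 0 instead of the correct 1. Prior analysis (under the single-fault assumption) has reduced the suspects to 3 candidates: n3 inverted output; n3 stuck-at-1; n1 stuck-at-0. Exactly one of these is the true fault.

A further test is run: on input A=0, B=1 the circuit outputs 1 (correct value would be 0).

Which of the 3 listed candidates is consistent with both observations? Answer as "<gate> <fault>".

n3 inverted output

Evaluate each candidate on input A=0, B=1:
  n3 inverted output: n1=0, n2=0, n3=0 [inverted output], n4=1 → 1 — matches
  n3 stuck-at-1: n1=0, n2=0, n3=1 [stuck-at-1], n4=0 → 0 — eliminated
  n1 stuck-at-0: n1=0 [stuck-at-0], n2=0, n3=1, n4=0 → 0 — eliminated
Only n3 inverted output reproduces the observed 1.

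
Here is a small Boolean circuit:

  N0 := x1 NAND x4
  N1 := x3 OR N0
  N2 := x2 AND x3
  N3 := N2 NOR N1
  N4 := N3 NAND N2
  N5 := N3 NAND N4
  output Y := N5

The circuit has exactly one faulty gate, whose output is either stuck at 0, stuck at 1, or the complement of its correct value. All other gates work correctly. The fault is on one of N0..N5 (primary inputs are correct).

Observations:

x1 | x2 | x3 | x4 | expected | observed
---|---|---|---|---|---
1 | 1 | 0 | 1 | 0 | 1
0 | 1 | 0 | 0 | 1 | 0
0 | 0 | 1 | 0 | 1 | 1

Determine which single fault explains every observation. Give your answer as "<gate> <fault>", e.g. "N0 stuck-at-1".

Fault-free values for test 1 (x1=1, x2=1, x3=0, x4=1): N0=0, N1=0, N2=0, N3=1, N4=1, N5=0, giving Y=0. Observed 1.
Test 1: faults giving observed 1 are {N0 stuck-at-1, N0 inverted output, N1 stuck-at-1, N1 inverted output, N2 stuck-at-1, N2 inverted output, N3 stuck-at-0, N3 inverted output, N4 stuck-at-0, N4 inverted output, N5 stuck-at-1, N5 inverted output}.
Test 2 (x1=0, x2=1, x3=0, x4=0): fault-free N0=1, N1=1, N2=0, N3=0, N4=1, N5=1 → 1; observed 0. Eliminates N0 stuck-at-1, N1 stuck-at-1, N2 stuck-at-1, N2 inverted output, N3 stuck-at-0, N4 stuck-at-0, N4 inverted output, N5 stuck-at-1.
Test 3 (x1=0, x2=0, x3=1, x4=0): fault-free N0=1, N1=1, N2=0, N3=0, N4=1, N5=1 → 1; observed 1. Eliminates N1 inverted output, N3 inverted output, N5 inverted output.
Only N0 inverted output is consistent with every test.

N0 inverted output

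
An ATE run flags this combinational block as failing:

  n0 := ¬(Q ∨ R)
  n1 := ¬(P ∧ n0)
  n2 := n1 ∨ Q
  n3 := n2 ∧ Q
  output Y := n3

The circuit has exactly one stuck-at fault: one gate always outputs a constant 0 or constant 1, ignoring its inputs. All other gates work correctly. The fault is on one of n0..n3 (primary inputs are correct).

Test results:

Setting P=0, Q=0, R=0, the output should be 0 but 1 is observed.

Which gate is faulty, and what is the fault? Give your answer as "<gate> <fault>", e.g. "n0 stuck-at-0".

n3 stuck-at-1

Fault-free values for test 1 (P=0, Q=0, R=0): n0=1, n1=1, n2=1, n3=0, giving Y=0. Observed 1.
Test 1: faults giving observed 1 are {n3 stuck-at-1}.
Only n3 stuck-at-1 is consistent with every test.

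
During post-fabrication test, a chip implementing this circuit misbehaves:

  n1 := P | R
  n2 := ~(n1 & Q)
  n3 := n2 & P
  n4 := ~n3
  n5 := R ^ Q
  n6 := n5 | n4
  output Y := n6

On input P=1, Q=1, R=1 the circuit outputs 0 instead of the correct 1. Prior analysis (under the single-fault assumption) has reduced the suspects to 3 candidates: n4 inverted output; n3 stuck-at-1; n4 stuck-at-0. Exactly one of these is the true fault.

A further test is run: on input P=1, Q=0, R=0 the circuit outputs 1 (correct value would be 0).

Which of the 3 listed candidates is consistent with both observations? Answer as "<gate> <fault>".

Evaluate each candidate on input P=1, Q=0, R=0:
  n4 inverted output: n1=1, n2=1, n3=1, n4=1 [inverted output], n5=0, n6=1 → 1 — matches
  n3 stuck-at-1: n1=1, n2=1, n3=1 [stuck-at-1], n4=0, n5=0, n6=0 → 0 — eliminated
  n4 stuck-at-0: n1=1, n2=1, n3=1, n4=0 [stuck-at-0], n5=0, n6=0 → 0 — eliminated
Only n4 inverted output reproduces the observed 1.

n4 inverted output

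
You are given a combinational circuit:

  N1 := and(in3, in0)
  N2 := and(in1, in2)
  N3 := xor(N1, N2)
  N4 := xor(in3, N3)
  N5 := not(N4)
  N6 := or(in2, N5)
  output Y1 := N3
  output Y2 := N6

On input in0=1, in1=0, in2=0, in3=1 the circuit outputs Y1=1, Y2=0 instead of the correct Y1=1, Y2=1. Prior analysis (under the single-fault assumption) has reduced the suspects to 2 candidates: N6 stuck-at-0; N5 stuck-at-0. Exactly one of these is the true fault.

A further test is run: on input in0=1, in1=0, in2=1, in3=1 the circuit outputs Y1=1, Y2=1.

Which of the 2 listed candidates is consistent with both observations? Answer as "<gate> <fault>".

N5 stuck-at-0

Evaluate each candidate on input in0=1, in1=0, in2=1, in3=1:
  N6 stuck-at-0: N1=1, N2=0, N3=1, N4=0, N5=1, N6=0 [stuck-at-0] → Y1=1, Y2=0 — eliminated
  N5 stuck-at-0: N1=1, N2=0, N3=1, N4=0, N5=0 [stuck-at-0], N6=1 → Y1=1, Y2=1 — matches
Only N5 stuck-at-0 reproduces the observed Y1=1, Y2=1.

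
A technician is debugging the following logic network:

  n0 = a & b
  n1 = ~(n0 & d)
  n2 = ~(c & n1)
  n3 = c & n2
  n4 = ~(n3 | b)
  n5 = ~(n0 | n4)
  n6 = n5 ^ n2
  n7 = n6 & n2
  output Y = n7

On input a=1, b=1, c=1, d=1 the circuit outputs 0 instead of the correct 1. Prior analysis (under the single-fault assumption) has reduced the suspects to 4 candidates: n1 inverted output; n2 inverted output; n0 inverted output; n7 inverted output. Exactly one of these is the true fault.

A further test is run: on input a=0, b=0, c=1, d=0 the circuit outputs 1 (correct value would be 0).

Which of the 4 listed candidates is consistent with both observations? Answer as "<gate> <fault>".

Evaluate each candidate on input a=0, b=0, c=1, d=0:
  n1 inverted output: n0=0, n1=0 [inverted output], n2=1, n3=1, n4=0, n5=1, n6=0, n7=0 → 0 — eliminated
  n2 inverted output: n0=0, n1=1, n2=1 [inverted output], n3=1, n4=0, n5=1, n6=0, n7=0 → 0 — eliminated
  n0 inverted output: n0=1 [inverted output], n1=1, n2=0, n3=0, n4=1, n5=0, n6=0, n7=0 → 0 — eliminated
  n7 inverted output: n0=0, n1=1, n2=0, n3=0, n4=1, n5=0, n6=0, n7=1 [inverted output] → 1 — matches
Only n7 inverted output reproduces the observed 1.

n7 inverted output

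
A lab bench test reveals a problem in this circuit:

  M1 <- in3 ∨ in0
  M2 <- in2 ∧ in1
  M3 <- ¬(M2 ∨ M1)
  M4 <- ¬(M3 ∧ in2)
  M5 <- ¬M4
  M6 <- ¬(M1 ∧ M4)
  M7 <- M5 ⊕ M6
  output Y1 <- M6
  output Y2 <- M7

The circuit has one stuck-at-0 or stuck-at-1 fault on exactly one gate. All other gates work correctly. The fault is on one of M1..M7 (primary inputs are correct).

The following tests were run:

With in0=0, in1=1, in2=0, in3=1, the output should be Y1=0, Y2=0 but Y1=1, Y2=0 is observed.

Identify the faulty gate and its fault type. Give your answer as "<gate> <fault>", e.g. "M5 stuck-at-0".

M4 stuck-at-0

Fault-free values for test 1 (in0=0, in1=1, in2=0, in3=1): M1=1, M2=0, M3=0, M4=1, M5=0, M6=0, M7=0, giving Y1=0, Y2=0. Observed Y1=1, Y2=0.
Test 1: faults giving observed Y1=1, Y2=0 are {M4 stuck-at-0}.
Only M4 stuck-at-0 is consistent with every test.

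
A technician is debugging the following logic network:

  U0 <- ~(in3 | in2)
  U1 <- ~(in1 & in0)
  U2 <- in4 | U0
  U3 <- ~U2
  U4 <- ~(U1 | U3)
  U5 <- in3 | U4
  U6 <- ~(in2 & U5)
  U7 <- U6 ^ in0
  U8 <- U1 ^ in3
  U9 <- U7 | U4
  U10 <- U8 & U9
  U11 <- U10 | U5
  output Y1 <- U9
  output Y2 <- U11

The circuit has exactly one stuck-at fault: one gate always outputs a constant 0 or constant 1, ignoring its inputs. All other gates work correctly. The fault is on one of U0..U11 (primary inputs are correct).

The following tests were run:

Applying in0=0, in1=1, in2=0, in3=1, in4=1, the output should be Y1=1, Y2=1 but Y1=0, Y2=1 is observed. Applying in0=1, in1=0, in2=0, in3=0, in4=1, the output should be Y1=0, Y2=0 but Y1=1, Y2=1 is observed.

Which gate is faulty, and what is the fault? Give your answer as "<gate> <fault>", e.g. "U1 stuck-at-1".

U6 stuck-at-0

Fault-free values for test 1 (in0=0, in1=1, in2=0, in3=1, in4=1): U0=0, U1=1, U2=1, U3=0, U4=0, U5=1, U6=1, U7=1, U8=0, U9=1, U10=0, U11=1, giving Y1=1, Y2=1. Observed Y1=0, Y2=1.
Test 1: faults giving observed Y1=0, Y2=1 are {U6 stuck-at-0, U7 stuck-at-0, U9 stuck-at-0}.
Test 2 (in0=1, in1=0, in2=0, in3=0, in4=1): fault-free U0=1, U1=1, U2=1, U3=0, U4=0, U5=0, U6=1, U7=0, U8=1, U9=0, U10=0, U11=0 → Y1=0, Y2=0; observed Y1=1, Y2=1. Eliminates U7 stuck-at-0, U9 stuck-at-0.
Only U6 stuck-at-0 is consistent with every test.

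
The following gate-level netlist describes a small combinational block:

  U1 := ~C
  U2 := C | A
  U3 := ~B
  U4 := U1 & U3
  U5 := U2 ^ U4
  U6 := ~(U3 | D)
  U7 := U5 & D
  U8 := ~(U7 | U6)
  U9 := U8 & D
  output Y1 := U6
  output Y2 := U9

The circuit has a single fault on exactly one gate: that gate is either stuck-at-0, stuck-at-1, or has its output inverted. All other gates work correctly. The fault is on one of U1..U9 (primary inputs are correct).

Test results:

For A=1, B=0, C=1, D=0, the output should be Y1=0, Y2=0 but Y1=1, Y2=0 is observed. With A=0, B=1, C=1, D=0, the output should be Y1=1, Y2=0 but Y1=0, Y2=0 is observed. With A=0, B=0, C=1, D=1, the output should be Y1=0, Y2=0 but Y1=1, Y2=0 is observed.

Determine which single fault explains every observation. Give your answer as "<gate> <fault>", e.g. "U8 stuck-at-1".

U6 inverted output

Fault-free values for test 1 (A=1, B=0, C=1, D=0): U1=0, U2=1, U3=1, U4=0, U5=1, U6=0, U7=0, U8=1, U9=0, giving Y1=0, Y2=0. Observed Y1=1, Y2=0.
Test 1: faults giving observed Y1=1, Y2=0 are {U3 stuck-at-0, U3 inverted output, U6 stuck-at-1, U6 inverted output}.
Test 2 (A=0, B=1, C=1, D=0): fault-free U1=0, U2=1, U3=0, U4=0, U5=1, U6=1, U7=0, U8=0, U9=0 → Y1=1, Y2=0; observed Y1=0, Y2=0. Eliminates U3 stuck-at-0, U6 stuck-at-1.
Test 3 (A=0, B=0, C=1, D=1): fault-free U1=0, U2=1, U3=1, U4=0, U5=1, U6=0, U7=1, U8=0, U9=0 → Y1=0, Y2=0; observed Y1=1, Y2=0. Eliminates U3 inverted output.
Only U6 inverted output is consistent with every test.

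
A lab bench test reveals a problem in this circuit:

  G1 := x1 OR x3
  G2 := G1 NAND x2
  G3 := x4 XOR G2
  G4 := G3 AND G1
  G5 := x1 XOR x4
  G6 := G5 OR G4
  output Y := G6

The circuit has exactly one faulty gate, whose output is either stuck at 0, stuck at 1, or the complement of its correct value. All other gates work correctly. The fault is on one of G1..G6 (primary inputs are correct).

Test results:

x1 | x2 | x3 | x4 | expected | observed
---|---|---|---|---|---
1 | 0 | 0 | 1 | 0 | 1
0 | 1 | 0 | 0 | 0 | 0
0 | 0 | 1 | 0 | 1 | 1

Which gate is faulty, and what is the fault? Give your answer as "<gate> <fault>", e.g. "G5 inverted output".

G3 stuck-at-1

Fault-free values for test 1 (x1=1, x2=0, x3=0, x4=1): G1=1, G2=1, G3=0, G4=0, G5=0, G6=0, giving Y=0. Observed 1.
Test 1: faults giving observed 1 are {G2 stuck-at-0, G2 inverted output, G3 stuck-at-1, G3 inverted output, G4 stuck-at-1, G4 inverted output, G5 stuck-at-1, G5 inverted output, G6 stuck-at-1, G6 inverted output}.
Test 2 (x1=0, x2=1, x3=0, x4=0): fault-free G1=0, G2=1, G3=1, G4=0, G5=0, G6=0 → 0; observed 0. Eliminates G4 stuck-at-1, G4 inverted output, G5 stuck-at-1, G5 inverted output, G6 stuck-at-1, G6 inverted output.
Test 3 (x1=0, x2=0, x3=1, x4=0): fault-free G1=1, G2=1, G3=1, G4=1, G5=0, G6=1 → 1; observed 1. Eliminates G2 stuck-at-0, G2 inverted output, G3 inverted output.
Only G3 stuck-at-1 is consistent with every test.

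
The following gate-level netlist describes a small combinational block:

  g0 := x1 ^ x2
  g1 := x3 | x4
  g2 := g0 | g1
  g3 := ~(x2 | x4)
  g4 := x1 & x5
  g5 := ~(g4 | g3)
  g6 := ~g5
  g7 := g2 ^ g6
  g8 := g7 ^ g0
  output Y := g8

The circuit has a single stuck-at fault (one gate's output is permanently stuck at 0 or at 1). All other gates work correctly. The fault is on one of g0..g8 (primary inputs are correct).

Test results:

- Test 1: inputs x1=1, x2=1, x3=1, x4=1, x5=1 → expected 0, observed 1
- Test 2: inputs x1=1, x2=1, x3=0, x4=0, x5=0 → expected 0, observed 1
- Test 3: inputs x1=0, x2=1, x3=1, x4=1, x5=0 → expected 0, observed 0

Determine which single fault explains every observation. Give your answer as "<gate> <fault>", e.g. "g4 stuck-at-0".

Fault-free values for test 1 (x1=1, x2=1, x3=1, x4=1, x5=1): g0=0, g1=1, g2=1, g3=0, g4=1, g5=0, g6=1, g7=0, g8=0, giving Y=0. Observed 1.
Test 1: faults giving observed 1 are {g0 stuck-at-1, g1 stuck-at-0, g2 stuck-at-0, g4 stuck-at-0, g5 stuck-at-1, g6 stuck-at-0, g7 stuck-at-1, g8 stuck-at-1}.
Test 2 (x1=1, x2=1, x3=0, x4=0, x5=0): fault-free g0=0, g1=0, g2=0, g3=0, g4=0, g5=1, g6=0, g7=0, g8=0 → 0; observed 1. Eliminates g0 stuck-at-1, g1 stuck-at-0, g2 stuck-at-0, g4 stuck-at-0, g5 stuck-at-1, g6 stuck-at-0.
Test 3 (x1=0, x2=1, x3=1, x4=1, x5=0): fault-free g0=1, g1=1, g2=1, g3=0, g4=0, g5=1, g6=0, g7=1, g8=0 → 0; observed 0. Eliminates g8 stuck-at-1.
Only g7 stuck-at-1 is consistent with every test.

g7 stuck-at-1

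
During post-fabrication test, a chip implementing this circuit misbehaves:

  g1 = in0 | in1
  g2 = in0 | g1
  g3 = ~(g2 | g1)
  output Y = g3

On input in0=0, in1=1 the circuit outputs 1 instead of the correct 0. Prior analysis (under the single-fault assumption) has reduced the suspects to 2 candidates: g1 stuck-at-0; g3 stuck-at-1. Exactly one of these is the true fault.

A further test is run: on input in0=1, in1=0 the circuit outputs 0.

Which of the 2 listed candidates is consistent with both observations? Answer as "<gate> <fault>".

Evaluate each candidate on input in0=1, in1=0:
  g1 stuck-at-0: g1=0 [stuck-at-0], g2=1, g3=0 → 0 — matches
  g3 stuck-at-1: g1=1, g2=1, g3=1 [stuck-at-1] → 1 — eliminated
Only g1 stuck-at-0 reproduces the observed 0.

g1 stuck-at-0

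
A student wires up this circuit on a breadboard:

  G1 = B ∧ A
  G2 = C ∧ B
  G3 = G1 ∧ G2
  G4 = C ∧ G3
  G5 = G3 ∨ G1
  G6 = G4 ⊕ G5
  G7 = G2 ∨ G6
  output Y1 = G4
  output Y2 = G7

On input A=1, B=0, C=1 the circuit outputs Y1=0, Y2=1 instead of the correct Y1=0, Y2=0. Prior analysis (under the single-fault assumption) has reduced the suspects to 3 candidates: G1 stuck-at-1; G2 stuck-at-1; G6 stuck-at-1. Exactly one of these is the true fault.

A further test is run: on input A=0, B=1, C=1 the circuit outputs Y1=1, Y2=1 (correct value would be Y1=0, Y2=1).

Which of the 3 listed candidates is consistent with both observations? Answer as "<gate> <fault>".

G1 stuck-at-1

Evaluate each candidate on input A=0, B=1, C=1:
  G1 stuck-at-1: G1=1 [stuck-at-1], G2=1, G3=1, G4=1, G5=1, G6=0, G7=1 → Y1=1, Y2=1 — matches
  G2 stuck-at-1: G1=0, G2=1 [stuck-at-1], G3=0, G4=0, G5=0, G6=0, G7=1 → Y1=0, Y2=1 — eliminated
  G6 stuck-at-1: G1=0, G2=1, G3=0, G4=0, G5=0, G6=1 [stuck-at-1], G7=1 → Y1=0, Y2=1 — eliminated
Only G1 stuck-at-1 reproduces the observed Y1=1, Y2=1.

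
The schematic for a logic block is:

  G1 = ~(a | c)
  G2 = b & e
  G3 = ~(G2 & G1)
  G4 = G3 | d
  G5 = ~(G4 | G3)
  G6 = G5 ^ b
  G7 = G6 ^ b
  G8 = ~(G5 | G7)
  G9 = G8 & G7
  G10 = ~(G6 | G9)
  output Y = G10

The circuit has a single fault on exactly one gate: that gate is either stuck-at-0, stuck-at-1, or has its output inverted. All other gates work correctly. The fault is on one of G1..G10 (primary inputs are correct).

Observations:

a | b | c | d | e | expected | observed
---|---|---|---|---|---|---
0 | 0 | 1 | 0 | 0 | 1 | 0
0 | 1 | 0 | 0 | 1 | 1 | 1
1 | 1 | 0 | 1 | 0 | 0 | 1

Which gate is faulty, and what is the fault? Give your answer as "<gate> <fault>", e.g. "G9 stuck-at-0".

G5 stuck-at-1

Fault-free values for test 1 (a=0, b=0, c=1, d=0, e=0): G1=0, G2=0, G3=1, G4=1, G5=0, G6=0, G7=0, G8=1, G9=0, G10=1, giving Y=1. Observed 0.
Test 1: faults giving observed 0 are {G3 stuck-at-0, G3 inverted output, G5 stuck-at-1, G5 inverted output, G6 stuck-at-1, G6 inverted output, G9 stuck-at-1, G9 inverted output, G10 stuck-at-0, G10 inverted output}.
Test 2 (a=0, b=1, c=0, d=0, e=1): fault-free G1=1, G2=1, G3=0, G4=0, G5=1, G6=0, G7=1, G8=0, G9=0, G10=1 → 1; observed 1. Eliminates G3 inverted output, G5 inverted output, G6 stuck-at-1, G6 inverted output, G9 stuck-at-1, G9 inverted output, G10 stuck-at-0, G10 inverted output.
Test 3 (a=1, b=1, c=0, d=1, e=0): fault-free G1=0, G2=0, G3=1, G4=1, G5=0, G6=1, G7=0, G8=1, G9=0, G10=0 → 0; observed 1. Eliminates G3 stuck-at-0.
Only G5 stuck-at-1 is consistent with every test.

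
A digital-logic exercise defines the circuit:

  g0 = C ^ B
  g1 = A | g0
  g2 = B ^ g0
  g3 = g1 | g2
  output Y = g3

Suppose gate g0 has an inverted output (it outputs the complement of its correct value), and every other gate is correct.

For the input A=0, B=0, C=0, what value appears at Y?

Propagate with g0 forced: g0=1 [inverted output], g1=1, g2=1, g3=1.
So Y = 1. (Without the fault it would be 0.)

1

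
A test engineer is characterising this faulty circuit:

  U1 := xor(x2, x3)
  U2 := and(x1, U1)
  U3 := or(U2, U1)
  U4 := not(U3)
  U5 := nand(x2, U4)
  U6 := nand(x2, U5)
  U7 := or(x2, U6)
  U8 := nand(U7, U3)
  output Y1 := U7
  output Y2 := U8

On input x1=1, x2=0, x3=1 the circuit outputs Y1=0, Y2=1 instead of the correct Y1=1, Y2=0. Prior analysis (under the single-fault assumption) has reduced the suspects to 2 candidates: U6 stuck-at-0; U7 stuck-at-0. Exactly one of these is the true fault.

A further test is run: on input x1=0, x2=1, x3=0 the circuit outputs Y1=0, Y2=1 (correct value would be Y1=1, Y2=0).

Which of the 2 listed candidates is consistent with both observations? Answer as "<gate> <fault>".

Evaluate each candidate on input x1=0, x2=1, x3=0:
  U6 stuck-at-0: U1=1, U2=0, U3=1, U4=0, U5=1, U6=0 [stuck-at-0], U7=1, U8=0 → Y1=1, Y2=0 — eliminated
  U7 stuck-at-0: U1=1, U2=0, U3=1, U4=0, U5=1, U6=0, U7=0 [stuck-at-0], U8=1 → Y1=0, Y2=1 — matches
Only U7 stuck-at-0 reproduces the observed Y1=0, Y2=1.

U7 stuck-at-0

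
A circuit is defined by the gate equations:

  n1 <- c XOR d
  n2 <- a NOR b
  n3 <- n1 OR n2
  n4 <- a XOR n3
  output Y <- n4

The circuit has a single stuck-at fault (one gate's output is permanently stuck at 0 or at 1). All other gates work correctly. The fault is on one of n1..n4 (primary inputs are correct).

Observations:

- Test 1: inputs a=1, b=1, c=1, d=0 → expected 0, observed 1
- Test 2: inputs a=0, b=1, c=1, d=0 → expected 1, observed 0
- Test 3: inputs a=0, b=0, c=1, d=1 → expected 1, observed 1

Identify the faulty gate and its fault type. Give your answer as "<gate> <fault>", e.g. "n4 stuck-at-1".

n1 stuck-at-0

Fault-free values for test 1 (a=1, b=1, c=1, d=0): n1=1, n2=0, n3=1, n4=0, giving Y=0. Observed 1.
Test 1: faults giving observed 1 are {n1 stuck-at-0, n3 stuck-at-0, n4 stuck-at-1}.
Test 2 (a=0, b=1, c=1, d=0): fault-free n1=1, n2=0, n3=1, n4=1 → 1; observed 0. Eliminates n4 stuck-at-1.
Test 3 (a=0, b=0, c=1, d=1): fault-free n1=0, n2=1, n3=1, n4=1 → 1; observed 1. Eliminates n3 stuck-at-0.
Only n1 stuck-at-0 is consistent with every test.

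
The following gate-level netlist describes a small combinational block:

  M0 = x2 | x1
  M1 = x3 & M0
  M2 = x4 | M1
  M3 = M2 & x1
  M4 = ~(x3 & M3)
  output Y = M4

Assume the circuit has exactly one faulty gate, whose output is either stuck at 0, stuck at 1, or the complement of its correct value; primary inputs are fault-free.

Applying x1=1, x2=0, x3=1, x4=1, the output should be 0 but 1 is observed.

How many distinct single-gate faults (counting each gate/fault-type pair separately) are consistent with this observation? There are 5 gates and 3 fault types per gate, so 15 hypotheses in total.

Fault-free: M0=1, M1=1, M2=1, M3=1, M4=0 → 0. Observed 1.
  M0: none of the 3 fault types match ✗
  M1: none of the 3 fault types match ✗
  M2: stuck-at-0, inverted output ✓; others ✗
  M3: stuck-at-0, inverted output ✓; others ✗
  M4: stuck-at-1, inverted output ✓; others ✗
Consistent faults: {M2 stuck-at-0, M2 inverted output, M3 stuck-at-0, M3 inverted output, M4 stuck-at-1, M4 inverted output} — 6 in all.

6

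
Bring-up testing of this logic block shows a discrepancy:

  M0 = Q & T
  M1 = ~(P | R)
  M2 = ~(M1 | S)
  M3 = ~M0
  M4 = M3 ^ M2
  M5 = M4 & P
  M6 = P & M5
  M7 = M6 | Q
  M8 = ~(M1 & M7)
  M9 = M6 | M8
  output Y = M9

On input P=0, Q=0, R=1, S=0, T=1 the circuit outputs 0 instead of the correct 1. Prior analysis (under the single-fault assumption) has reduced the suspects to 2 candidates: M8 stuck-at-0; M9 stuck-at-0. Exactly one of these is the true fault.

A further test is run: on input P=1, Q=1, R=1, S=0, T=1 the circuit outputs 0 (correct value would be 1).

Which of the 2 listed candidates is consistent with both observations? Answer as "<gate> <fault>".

M9 stuck-at-0

Evaluate each candidate on input P=1, Q=1, R=1, S=0, T=1:
  M8 stuck-at-0: M0=1, M1=0, M2=1, M3=0, M4=1, M5=1, M6=1, M7=1, M8=0 [stuck-at-0], M9=1 → 1 — eliminated
  M9 stuck-at-0: M0=1, M1=0, M2=1, M3=0, M4=1, M5=1, M6=1, M7=1, M8=1, M9=0 [stuck-at-0] → 0 — matches
Only M9 stuck-at-0 reproduces the observed 0.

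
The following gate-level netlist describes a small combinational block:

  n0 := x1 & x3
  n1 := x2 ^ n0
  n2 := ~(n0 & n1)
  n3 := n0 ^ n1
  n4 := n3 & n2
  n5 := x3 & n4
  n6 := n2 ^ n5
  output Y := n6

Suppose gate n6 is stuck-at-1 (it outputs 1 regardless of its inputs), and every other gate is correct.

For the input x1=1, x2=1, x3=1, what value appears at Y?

Propagate with n6 forced: n0=1, n1=0, n2=1, n3=1, n4=1, n5=1, n6=1 [stuck-at-1].
So Y = 1. (Without the fault it would be 0.)

1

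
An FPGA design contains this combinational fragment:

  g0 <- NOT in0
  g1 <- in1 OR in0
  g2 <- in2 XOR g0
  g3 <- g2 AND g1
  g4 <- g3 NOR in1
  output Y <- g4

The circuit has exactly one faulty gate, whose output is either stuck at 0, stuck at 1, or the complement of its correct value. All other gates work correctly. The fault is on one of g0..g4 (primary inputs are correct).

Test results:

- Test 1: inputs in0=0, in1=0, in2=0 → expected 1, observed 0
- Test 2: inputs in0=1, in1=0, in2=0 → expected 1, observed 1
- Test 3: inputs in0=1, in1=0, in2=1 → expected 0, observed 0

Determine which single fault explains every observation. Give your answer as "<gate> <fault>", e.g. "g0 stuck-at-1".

g1 stuck-at-1

Fault-free values for test 1 (in0=0, in1=0, in2=0): g0=1, g1=0, g2=1, g3=0, g4=1, giving Y=1. Observed 0.
Test 1: faults giving observed 0 are {g1 stuck-at-1, g1 inverted output, g3 stuck-at-1, g3 inverted output, g4 stuck-at-0, g4 inverted output}.
Test 2 (in0=1, in1=0, in2=0): fault-free g0=0, g1=1, g2=0, g3=0, g4=1 → 1; observed 1. Eliminates g3 stuck-at-1, g3 inverted output, g4 stuck-at-0, g4 inverted output.
Test 3 (in0=1, in1=0, in2=1): fault-free g0=0, g1=1, g2=1, g3=1, g4=0 → 0; observed 0. Eliminates g1 inverted output.
Only g1 stuck-at-1 is consistent with every test.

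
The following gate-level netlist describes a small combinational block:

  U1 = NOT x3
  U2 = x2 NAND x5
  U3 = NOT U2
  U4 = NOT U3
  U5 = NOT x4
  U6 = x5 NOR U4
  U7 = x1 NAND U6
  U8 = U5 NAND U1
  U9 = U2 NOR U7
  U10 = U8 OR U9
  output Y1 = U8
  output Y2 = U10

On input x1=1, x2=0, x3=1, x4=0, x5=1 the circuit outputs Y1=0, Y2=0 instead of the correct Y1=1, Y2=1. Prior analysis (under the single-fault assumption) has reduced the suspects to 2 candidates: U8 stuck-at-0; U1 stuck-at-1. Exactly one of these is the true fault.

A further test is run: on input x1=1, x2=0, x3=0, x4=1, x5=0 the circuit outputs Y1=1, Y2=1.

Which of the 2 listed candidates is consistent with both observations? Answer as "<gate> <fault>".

U1 stuck-at-1

Evaluate each candidate on input x1=1, x2=0, x3=0, x4=1, x5=0:
  U8 stuck-at-0: U1=1, U2=1, U3=0, U4=1, U5=0, U6=0, U7=1, U8=0 [stuck-at-0], U9=0, U10=0 → Y1=0, Y2=0 — eliminated
  U1 stuck-at-1: U1=1 [stuck-at-1], U2=1, U3=0, U4=1, U5=0, U6=0, U7=1, U8=1, U9=0, U10=1 → Y1=1, Y2=1 — matches
Only U1 stuck-at-1 reproduces the observed Y1=1, Y2=1.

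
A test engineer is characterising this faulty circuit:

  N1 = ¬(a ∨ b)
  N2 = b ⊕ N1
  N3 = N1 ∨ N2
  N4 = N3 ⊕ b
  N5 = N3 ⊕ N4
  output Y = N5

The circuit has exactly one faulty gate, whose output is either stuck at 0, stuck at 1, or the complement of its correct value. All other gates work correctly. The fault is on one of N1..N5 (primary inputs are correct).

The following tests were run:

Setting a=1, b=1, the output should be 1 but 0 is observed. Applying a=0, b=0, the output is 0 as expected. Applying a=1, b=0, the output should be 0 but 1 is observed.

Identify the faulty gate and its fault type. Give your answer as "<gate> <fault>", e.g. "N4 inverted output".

N4 stuck-at-1

Fault-free values for test 1 (a=1, b=1): N1=0, N2=1, N3=1, N4=0, N5=1, giving Y=1. Observed 0.
Test 1: faults giving observed 0 are {N4 stuck-at-1, N4 inverted output, N5 stuck-at-0, N5 inverted output}.
Test 2 (a=0, b=0): fault-free N1=1, N2=1, N3=1, N4=1, N5=0 → 0; observed 0. Eliminates N4 inverted output, N5 inverted output.
Test 3 (a=1, b=0): fault-free N1=0, N2=0, N3=0, N4=0, N5=0 → 0; observed 1. Eliminates N5 stuck-at-0.
Only N4 stuck-at-1 is consistent with every test.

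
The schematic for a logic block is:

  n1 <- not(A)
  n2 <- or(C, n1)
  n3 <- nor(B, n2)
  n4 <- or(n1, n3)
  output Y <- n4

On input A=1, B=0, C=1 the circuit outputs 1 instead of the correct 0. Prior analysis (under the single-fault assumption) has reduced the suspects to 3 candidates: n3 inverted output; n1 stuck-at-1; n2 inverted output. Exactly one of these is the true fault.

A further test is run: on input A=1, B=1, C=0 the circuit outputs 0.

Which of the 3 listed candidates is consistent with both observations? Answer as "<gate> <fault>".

Evaluate each candidate on input A=1, B=1, C=0:
  n3 inverted output: n1=0, n2=0, n3=1 [inverted output], n4=1 → 1 — eliminated
  n1 stuck-at-1: n1=1 [stuck-at-1], n2=1, n3=0, n4=1 → 1 — eliminated
  n2 inverted output: n1=0, n2=1 [inverted output], n3=0, n4=0 → 0 — matches
Only n2 inverted output reproduces the observed 0.

n2 inverted output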